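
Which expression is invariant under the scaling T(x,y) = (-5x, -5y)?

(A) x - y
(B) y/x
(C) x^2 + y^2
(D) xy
B

Under the uniform scaling T(x,y) = (-5x, -5y):
Substitute the transformed coordinates into each option and compare with the original:
(A) x - y  ->  (-5x) - (-5y) = -5x + 5y   [differs from x - y: not invariant]
(B) y/x  ->  (-5y)/(-5x) = y/x   [equals y/x: invariant]
(C) x^2 + y^2  ->  (-5x)^2 + (-5y)^2 = 25x^2 + 25y^2   [differs from x^2 + y^2: not invariant]
(D) xy  ->  (-5x)(-5y) = 25xy   [differs from xy: not invariant]

Only option (B), y/x, is unchanged by the transformation.
The common factor -5 cancels in a ratio of coordinates, while sums, products and sums of squares pick up factors of -5 or 25.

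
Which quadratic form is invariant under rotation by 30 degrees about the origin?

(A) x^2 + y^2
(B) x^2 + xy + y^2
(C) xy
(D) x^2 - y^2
A

Rotation by 30 degrees sends (x, y) to (sqrt(3)x/2 - y/2, x/2 + sqrt(3)y/2).
Substitute the transformed coordinates into each option and compare with the original:
(A) x^2 + y^2  ->  (sqrt(3)x/2 - y/2)^2 + (x/2 + sqrt(3)y/2)^2 = x^2 + y^2   [equals x^2 + y^2: invariant]
(B) x^2 + xy + y^2  ->  (sqrt(3)x/2 - y/2)^2 + (sqrt(3)x/2 - y/2)(x/2 + sqrt(3)y/2) + (x/2 + sqrt(3)y/2)^2 = sqrt(3)x^2/4 + x^2 + xy/2 - sqrt(3)y^2/4 + y^2   [differs from x^2 + xy + y^2: not invariant]
(C) xy  ->  (sqrt(3)x/2 - y/2)(x/2 + sqrt(3)y/2) = sqrt(3)x^2/4 + xy/2 - sqrt(3)y^2/4   [differs from xy: not invariant]
(D) x^2 - y^2  ->  (sqrt(3)x/2 - y/2)^2 - (x/2 + sqrt(3)y/2)^2 = x^2/2 - sqrt(3)xy - y^2/2   [differs from x^2 - y^2: not invariant]

Only option (A), x^2 + y^2, is unchanged by the transformation.
x^2 + y^2 is the squared distance from the origin, which rotations preserve.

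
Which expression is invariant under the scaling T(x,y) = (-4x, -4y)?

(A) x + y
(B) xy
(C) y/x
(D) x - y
C

Under the uniform scaling T(x,y) = (-4x, -4y):
Substitute the transformed coordinates into each option and compare with the original:
(A) x + y  ->  (-4x) + (-4y) = -4x - 4y   [differs from x + y: not invariant]
(B) xy  ->  (-4x)(-4y) = 16xy   [differs from xy: not invariant]
(C) y/x  ->  (-4y)/(-4x) = y/x   [equals y/x: invariant]
(D) x - y  ->  (-4x) - (-4y) = -4x + 4y   [differs from x - y: not invariant]

Only option (C), y/x, is unchanged by the transformation.
The common factor -4 cancels in a ratio of coordinates, while sums, products and sums of squares pick up factors of -4 or 16.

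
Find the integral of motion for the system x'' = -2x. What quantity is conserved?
E = (x')^2 + 2x^2

Multiply the equation by x':
x' * x'' = -2x * x'
The left side is d/dt[(x')^2/2] and the right side is d/dt[-2x^2/2], so
d/dt[(x')^2/2 + 2x^2/2] = 0, i.e. (x')^2/2 + 2x^2/2 = constant.
Multiplying by 2, the integral of motion is E = (x')^2 + 2x^2.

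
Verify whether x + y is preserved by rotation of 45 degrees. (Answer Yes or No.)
No

Applying rotation by 45 degrees: x' = x*cos(45 degrees) - y*sin(45 degrees) = sqrt(2)x/2 - sqrt(2)y/2, y' = x*sin(45 degrees) + y*cos(45 degrees) = sqrt(2)x/2 + sqrt(2)y/2

Substituting into x + y:
(sqrt(2)x/2 - sqrt(2)y/2) + (sqrt(2)x/2 + sqrt(2)y/2)
= sqrt(2)x

This differs from the original expression x + y, so it is NOT invariant.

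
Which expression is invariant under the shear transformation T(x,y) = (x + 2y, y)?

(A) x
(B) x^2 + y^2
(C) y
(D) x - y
C

Under the shear T(x,y) = (x + 2y, y):
Substitute the transformed coordinates into each option and compare with the original:
(A) x  ->  (x + 2y) = x + 2y   [differs from x: not invariant]
(B) x^2 + y^2  ->  (x + 2y)^2 + (y)^2 = x^2 + 4xy + 5y^2   [differs from x^2 + y^2: not invariant]
(C) y  ->  (y) = y   [equals y: invariant]
(D) x - y  ->  (x + 2y) - (y) = x + y   [differs from x - y: not invariant]

Only option (C), y, is unchanged by the transformation.
A horizontal shear moves points parallel to the x-axis, so the y-coordinate (and any function of y alone) is unchanged.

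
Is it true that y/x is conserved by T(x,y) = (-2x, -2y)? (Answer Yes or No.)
Yes

Substitute T(x,y) = (-2x, -2y) into the expression and compare with the original.

Original: y/x
After applying T: (-2y)/(-2x) = y/x

This is identical to the original y/x, so the expression is invariant.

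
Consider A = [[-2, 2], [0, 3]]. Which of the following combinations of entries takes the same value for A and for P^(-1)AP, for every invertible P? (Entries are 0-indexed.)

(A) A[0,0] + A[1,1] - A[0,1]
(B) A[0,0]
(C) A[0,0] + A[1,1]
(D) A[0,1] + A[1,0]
C

A[0,0] + A[1,1] is the trace of A. By the cyclic property of the trace, tr(P^(-1)AP) = tr(APP^(-1)) = tr(A), so it is the same for every matrix similar to A.

The other combinations are not similarity invariants. For example, take P = [[2, 1], [1, 1]] (det P = 1), so P^(-1) = [[1, -1], [-1, 2]] and
B = P^(-1)AP = [[-5, -3], [8, 6]].
Evaluating each option on A and on B:
(A) A[0,0] + A[1,1] - A[0,1]: -1 for A, 4 for B -> changes
(B) A[0,0]: -2 for A, -5 for B -> changes
(C) A[0,0] + A[1,1]: 1 for A, 1 for B -> unchanged
(D) A[0,1] + A[1,0]: 2 for A, 5 for B -> changes

Only (C) A[0,0] + A[1,1] = 1 survives (and it does so for every P, not just this one), so it is the invariant.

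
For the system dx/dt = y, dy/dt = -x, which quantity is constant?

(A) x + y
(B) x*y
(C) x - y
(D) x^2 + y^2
D

A first integral I satisfies dI/dt = 0 along every solution. Differentiate each option and use the equation of motion:
(A) d/dt[x + y] = y + (-x) = y - x, not identically 0
(B) d/dt[x*y] = (dx/dt)y + x(dy/dt) = y^2 - x^2, not identically 0
(C) d/dt[x - y] = y - (-x) = x + y, not identically 0
(D) d/dt[x^2 + y^2] = 2x*dx/dt + 2y*dy/dt = 2x*y + 2y*(-x) = 0

Only (D) has zero time-derivative. So x^2 + y^2 (the squared radius; trajectories are circles) is the conserved quantity.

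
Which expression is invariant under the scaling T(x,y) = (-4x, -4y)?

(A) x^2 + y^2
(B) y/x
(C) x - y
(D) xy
B

Under the uniform scaling T(x,y) = (-4x, -4y):
Substitute the transformed coordinates into each option and compare with the original:
(A) x^2 + y^2  ->  (-4x)^2 + (-4y)^2 = 16x^2 + 16y^2   [differs from x^2 + y^2: not invariant]
(B) y/x  ->  (-4y)/(-4x) = y/x   [equals y/x: invariant]
(C) x - y  ->  (-4x) - (-4y) = -4x + 4y   [differs from x - y: not invariant]
(D) xy  ->  (-4x)(-4y) = 16xy   [differs from xy: not invariant]

Only option (B), y/x, is unchanged by the transformation.
The common factor -4 cancels in a ratio of coordinates, while sums, products and sums of squares pick up factors of -4 or 16.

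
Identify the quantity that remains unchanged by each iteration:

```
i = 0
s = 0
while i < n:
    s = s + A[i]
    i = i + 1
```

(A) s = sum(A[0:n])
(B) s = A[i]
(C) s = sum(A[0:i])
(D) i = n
C

A loop invariant must hold before the first iteration and be re-established by every execution of the body.

(C) s = sum(A[0:i]): Initially i = 0 and s = 0 = sum of the empty slice A[0:0]. If s = sum(A[0:i]) holds at the top of an iteration, the body sets s to sum(A[0:i]) + A[i] = sum(A[0:i+1]) and then i to i+1, so s = sum(A[0:i]) holds again. At exit i = n, giving s = sum(A[0:n]).

The other options fail:
(A) s = sum(A[0:n]): false before the loop (s = 0, not the full sum) -- it only becomes true at exit.
(B) s = A[i]: after the first iteration s = A[0] but i = 1, so s = A[i] compares s with the wrong element (and fails in general).
(D) i = n: false initially (i = 0); it is the exit condition, not an invariant.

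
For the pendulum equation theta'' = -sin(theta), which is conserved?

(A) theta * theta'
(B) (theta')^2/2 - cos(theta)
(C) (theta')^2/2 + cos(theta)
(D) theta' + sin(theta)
B

A first integral I satisfies dI/dt = 0 along every solution. Differentiate each option and use the equation of motion:
(A) d/dt[theta * theta'] = (theta')^2 + theta theta'' = (theta')^2 - theta sin(theta), not identically 0
(B) d/dt[(theta')^2/2 - cos(theta)] = theta' theta'' + sin(theta) theta' = theta'(-sin(theta)) + theta' sin(theta) = 0
(C) d/dt[(theta')^2/2 + cos(theta)] = theta' theta'' - sin(theta) theta' = -2 theta' sin(theta), not identically 0
(D) d/dt[theta' + sin(theta)] = theta'' + cos(theta) theta' = -sin(theta) + theta' cos(theta), not identically 0

Only (B) has zero time-derivative. This is the total energy: kinetic (theta')^2/2 plus potential -cos(theta).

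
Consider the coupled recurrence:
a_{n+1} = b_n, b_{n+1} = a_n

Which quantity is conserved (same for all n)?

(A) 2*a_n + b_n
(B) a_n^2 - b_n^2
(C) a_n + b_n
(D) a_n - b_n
C

Replace a_n by a_{n+1} = b_n and b_n by b_{n+1} = a_n in each option and simplify:
(A) 2*a_n + b_n  ->  2*(b_n) + (a_n) = a_n + 2*b_n   [not conserved]
(B) a_n^2 - b_n^2  ->  (b_n)^2 - (a_n)^2 = -a_n^2 + b_n^2   [not conserved]
(C) a_n + b_n  ->  (b_n) + (a_n) = a_n + b_n   [conserved]
(D) a_n - b_n  ->  (b_n) - (a_n) = -a_n + b_n   [not conserved]

Only (C) a_n + b_n returns to itself after one step, so it is the conserved quantity.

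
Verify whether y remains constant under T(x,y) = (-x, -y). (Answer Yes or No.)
No

Substitute T(x,y) = (-x, -y) into the expression and compare with the original.

Original: y
After applying T: (-y) = -y

This differs from the original y (difference: -2y), so the expression is NOT invariant.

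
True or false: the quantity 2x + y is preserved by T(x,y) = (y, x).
False

Substitute T(x,y) = (y, x) into the expression and compare with the original.

Original: 2x + y
After applying T: 2(y) + (x) = x + 2y

This differs from the original 2x + y (difference: -x + y), so the expression is NOT invariant.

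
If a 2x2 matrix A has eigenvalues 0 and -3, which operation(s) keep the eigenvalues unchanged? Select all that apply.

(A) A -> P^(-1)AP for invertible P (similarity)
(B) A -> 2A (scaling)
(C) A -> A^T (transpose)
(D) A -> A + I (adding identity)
A and C

Eigenvalues are preserved by:
1. Similarity transformations: A -> P^(-1)AP (same characteristic polynomial)
2. Transpose: A^T has the same eigenvalues as A

Eigenvalues are NOT preserved by:
- Adding identity: eigenvalues become 0+1, -3+1
- Scaling: eigenvalues become 0, -6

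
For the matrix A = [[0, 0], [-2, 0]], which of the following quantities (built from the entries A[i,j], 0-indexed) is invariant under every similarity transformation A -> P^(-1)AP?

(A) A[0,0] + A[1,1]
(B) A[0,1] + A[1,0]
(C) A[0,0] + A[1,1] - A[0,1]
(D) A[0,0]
A

A[0,0] + A[1,1] is the trace of A. By the cyclic property of the trace, tr(P^(-1)AP) = tr(APP^(-1)) = tr(A), so it is the same for every matrix similar to A.

The other combinations are not similarity invariants. For example, take P = [[2, 1], [1, 1]] (det P = 1), so P^(-1) = [[1, -1], [-1, 2]] and
B = P^(-1)AP = [[4, 2], [-8, -4]].
Evaluating each option on A and on B:
(A) A[0,0] + A[1,1]: 0 for A, 0 for B -> unchanged
(B) A[0,1] + A[1,0]: -2 for A, -6 for B -> changes
(C) A[0,0] + A[1,1] - A[0,1]: 0 for A, -2 for B -> changes
(D) A[0,0]: 0 for A, 4 for B -> changes

Only (A) A[0,0] + A[1,1] = 0 survives (and it does so for every P, not just this one), so it is the invariant.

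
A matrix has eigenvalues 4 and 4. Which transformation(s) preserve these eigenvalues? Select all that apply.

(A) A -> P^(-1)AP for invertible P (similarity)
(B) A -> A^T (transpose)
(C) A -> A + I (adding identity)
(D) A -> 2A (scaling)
A and B

Eigenvalues are preserved by:
1. Similarity transformations: A -> P^(-1)AP (same characteristic polynomial)
2. Transpose: A^T has the same eigenvalues as A

Eigenvalues are NOT preserved by:
- Adding identity: eigenvalues become 4+1, 4+1
- Scaling: eigenvalues become 8, 8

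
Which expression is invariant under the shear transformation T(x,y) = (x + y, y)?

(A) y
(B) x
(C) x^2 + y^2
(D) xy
A

Under the shear T(x,y) = (x + y, y):
Substitute the transformed coordinates into each option and compare with the original:
(A) y  ->  (y) = y   [equals y: invariant]
(B) x  ->  (x + y) = x + y   [differs from x: not invariant]
(C) x^2 + y^2  ->  (x + y)^2 + (y)^2 = x^2 + 2xy + 2y^2   [differs from x^2 + y^2: not invariant]
(D) xy  ->  (x + y)(y) = xy + y^2   [differs from xy: not invariant]

Only option (A), y, is unchanged by the transformation.
A horizontal shear moves points parallel to the x-axis, so the y-coordinate (and any function of y alone) is unchanged.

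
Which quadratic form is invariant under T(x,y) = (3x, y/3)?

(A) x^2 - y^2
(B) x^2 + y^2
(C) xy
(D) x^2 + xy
C

T multiplies x by 3 and divides y by 3.
Substitute the transformed coordinates into each option and compare with the original:
(A) x^2 - y^2  ->  (3x)^2 - (y/3)^2 = 9x^2 - y^2/9   [differs from x^2 - y^2: not invariant]
(B) x^2 + y^2  ->  (3x)^2 + (y/3)^2 = 9x^2 + y^2/9   [differs from x^2 + y^2: not invariant]
(C) xy  ->  (3x)(y/3) = xy   [equals xy: invariant]
(D) x^2 + xy  ->  (3x)^2 + (3x)(y/3) = 9x^2 + xy   [differs from x^2 + xy: not invariant]

Only option (C), xy, is unchanged by the transformation.
The factors 3 and 1/3 cancel only in the pure product xy.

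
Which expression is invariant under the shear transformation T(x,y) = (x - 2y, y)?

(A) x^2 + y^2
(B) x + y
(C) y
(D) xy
C

Under the shear T(x,y) = (x - 2y, y):
Substitute the transformed coordinates into each option and compare with the original:
(A) x^2 + y^2  ->  (x - 2y)^2 + (y)^2 = x^2 - 4xy + 5y^2   [differs from x^2 + y^2: not invariant]
(B) x + y  ->  (x - 2y) + (y) = x - y   [differs from x + y: not invariant]
(C) y  ->  (y) = y   [equals y: invariant]
(D) xy  ->  (x - 2y)(y) = xy - 2y^2   [differs from xy: not invariant]

Only option (C), y, is unchanged by the transformation.
A horizontal shear moves points parallel to the x-axis, so the y-coordinate (and any function of y alone) is unchanged.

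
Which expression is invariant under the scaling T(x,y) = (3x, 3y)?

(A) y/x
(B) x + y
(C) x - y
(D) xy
A

Under the uniform scaling T(x,y) = (3x, 3y):
Substitute the transformed coordinates into each option and compare with the original:
(A) y/x  ->  (3y)/(3x) = y/x   [equals y/x: invariant]
(B) x + y  ->  (3x) + (3y) = 3x + 3y   [differs from x + y: not invariant]
(C) x - y  ->  (3x) - (3y) = 3x - 3y   [differs from x - y: not invariant]
(D) xy  ->  (3x)(3y) = 9xy   [differs from xy: not invariant]

Only option (A), y/x, is unchanged by the transformation.
The common factor 3 cancels in a ratio of coordinates, while sums, products and sums of squares pick up factors of 3 or 9.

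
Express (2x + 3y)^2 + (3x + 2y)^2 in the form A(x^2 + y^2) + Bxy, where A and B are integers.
13(x^2 + y^2) + 24xy

Expanding: (2x + 3y)^2 = 4x^2 + 12xy + 9y^2
(3x + 2y)^2 = 9x^2 + 12xy + 4y^2
Sum = (4+9)(x^2+y^2) + 24xy = 13(x^2 + y^2) + 24xy
This is symmetric in x and y.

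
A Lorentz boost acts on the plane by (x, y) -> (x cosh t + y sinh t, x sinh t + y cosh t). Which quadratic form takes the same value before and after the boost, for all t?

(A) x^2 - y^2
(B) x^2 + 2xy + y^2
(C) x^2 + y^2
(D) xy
A

Write x' = x cosh t + y sinh t, y' = x sinh t + y cosh t and substitute into each option:
(A) x^2 - y^2: (x cosh t + y sinh t)^2 - (x sinh t + y cosh t)^2 = x^2(cosh^2 t - sinh^2 t) + 2xy(cosh t sinh t - sinh t cosh t) + y^2(sinh^2 t - cosh^2 t) = x^2 - y^2   [invariant, using cosh^2 t - sinh^2 t = 1]
(B) x^2 + 2xy + y^2: (x' + y')^2 with x' + y' = (x + y)(cosh t + sinh t) = (x + y)e^t, so it becomes (x + y)^2 e^(2t)   [not invariant for t != 0]
(C) x^2 + y^2: (x cosh t + y sinh t)^2 + (x sinh t + y cosh t)^2 = (x^2 + y^2)(cosh^2 t + sinh^2 t) + 4xy sinh t cosh t = (x^2 + y^2) cosh 2t + 2xy sinh 2t   [not invariant for t != 0]
(D) xy: (x cosh t + y sinh t)(x sinh t + y cosh t) = xy(cosh^2 t + sinh^2 t) + (x^2 + y^2) sinh t cosh t = xy cosh 2t + (x^2 + y^2)(sinh 2t)/2   [not invariant for t != 0]

Only (A) x^2 - y^2 is unchanged; it is the Minkowski form preserved by Lorentz boosts, just as x^2 + y^2 is preserved by ordinary rotations.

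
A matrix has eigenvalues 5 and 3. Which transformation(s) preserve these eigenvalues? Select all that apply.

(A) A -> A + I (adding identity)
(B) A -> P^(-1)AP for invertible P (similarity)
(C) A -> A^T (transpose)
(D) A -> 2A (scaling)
B and C

Eigenvalues are preserved by:
1. Similarity transformations: A -> P^(-1)AP (same characteristic polynomial)
2. Transpose: A^T has the same eigenvalues as A

Eigenvalues are NOT preserved by:
- Adding identity: eigenvalues become 5+1, 3+1
- Scaling: eigenvalues become 10, 6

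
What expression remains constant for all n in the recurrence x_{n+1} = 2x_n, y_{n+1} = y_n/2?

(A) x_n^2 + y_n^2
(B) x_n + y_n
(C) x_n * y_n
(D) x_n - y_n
C

For the recurrence x_{n+1} = 2x_n, y_{n+1} = y_n/2:

x_{n+1} * y_{n+1} = (2x_n) * (y_n/2) = x_n * y_n
The product is conserved.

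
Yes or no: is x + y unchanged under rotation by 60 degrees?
No

Applying rotation by 60 degrees: x' = x*cos(60 degrees) - y*sin(60 degrees) = x/2 - sqrt(3)y/2, y' = x*sin(60 degrees) + y*cos(60 degrees) = sqrt(3)x/2 + y/2

Substituting into x + y:
(x/2 - sqrt(3)y/2) + (sqrt(3)x/2 + y/2)
= x/2 + sqrt(3)x/2 - sqrt(3)y/2 + y/2

This differs from the original expression x + y, so it is NOT invariant.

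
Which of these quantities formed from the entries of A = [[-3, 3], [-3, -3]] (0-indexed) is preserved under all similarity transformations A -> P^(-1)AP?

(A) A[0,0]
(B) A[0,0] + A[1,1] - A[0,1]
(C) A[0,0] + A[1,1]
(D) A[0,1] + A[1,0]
C

A[0,0] + A[1,1] is the trace of A. By the cyclic property of the trace, tr(P^(-1)AP) = tr(APP^(-1)) = tr(A), so it is the same for every matrix similar to A.

The other combinations are not similarity invariants. For example, take P = [[1, 1], [1, 2]] (det P = 1), so P^(-1) = [[2, -1], [-1, 1]] and
B = P^(-1)AP = [[6, 15], [-6, -12]].
Evaluating each option on A and on B:
(A) A[0,0]: -3 for A, 6 for B -> changes
(B) A[0,0] + A[1,1] - A[0,1]: -9 for A, -21 for B -> changes
(C) A[0,0] + A[1,1]: -6 for A, -6 for B -> unchanged
(D) A[0,1] + A[1,0]: 0 for A, 9 for B -> changes

Only (C) A[0,0] + A[1,1] = -6 survives (and it does so for every P, not just this one), so it is the invariant.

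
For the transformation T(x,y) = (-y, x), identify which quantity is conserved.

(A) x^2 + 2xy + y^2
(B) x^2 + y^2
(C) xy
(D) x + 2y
B

An expression E(x,y) is invariant under T if E(T(x,y)) = E(x,y). Here T(x,y) = (-y, x).
Substitute the transformed coordinates into each option and compare with the original:
(A) x^2 + 2xy + y^2  ->  (-y)^2 + 2(-y)(x) + (x)^2 = x^2 - 2xy + y^2   [differs from x^2 + 2xy + y^2: not invariant]
(B) x^2 + y^2  ->  (-y)^2 + (x)^2 = x^2 + y^2   [equals x^2 + y^2: invariant]
(C) xy  ->  (-y)(x) = -xy   [differs from xy: not invariant]
(D) x + 2y  ->  (-y) + 2(x) = 2x - y   [differs from x + 2y: not invariant]

Only option (B), x^2 + y^2, is unchanged by the transformation.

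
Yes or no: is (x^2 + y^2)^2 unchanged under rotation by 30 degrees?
Yes

Applying rotation by 30 degrees: x' = x*cos(30 degrees) - y*sin(30 degrees) = sqrt(3)x/2 - y/2, y' = x*sin(30 degrees) + y*cos(30 degrees) = x/2 + sqrt(3)y/2

Substituting into (x^2 + y^2)^2:
((sqrt(3)x/2 - y/2)^2 + (x/2 + sqrt(3)y/2)^2)^2
= x^4 + 2x^2y^2 + y^4 = (x^2 + y^2)^2

This equals the original expression (x^2 + y^2)^2, so it IS invariant.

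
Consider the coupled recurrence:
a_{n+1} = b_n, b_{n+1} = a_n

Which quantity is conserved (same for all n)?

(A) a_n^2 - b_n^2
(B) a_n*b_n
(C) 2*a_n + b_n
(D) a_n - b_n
B

Replace a_n by a_{n+1} = b_n and b_n by b_{n+1} = a_n in each option and simplify:
(A) a_n^2 - b_n^2  ->  (b_n)^2 - (a_n)^2 = -a_n^2 + b_n^2   [not conserved]
(B) a_n*b_n  ->  (b_n)*(a_n) = a_n*b_n   [conserved]
(C) 2*a_n + b_n  ->  2*(b_n) + (a_n) = a_n + 2*b_n   [not conserved]
(D) a_n - b_n  ->  (b_n) - (a_n) = -a_n + b_n   [not conserved]

Only (B) a_n*b_n returns to itself after one step, so it is the conserved quantity.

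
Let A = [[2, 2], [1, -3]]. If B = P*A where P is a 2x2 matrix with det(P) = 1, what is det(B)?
-8

By the multiplicative property of determinants, det(B) = det(P*A) = det(P) * det(A) = det(A),
so the determinant is invariant under multiplication by any determinant-1 matrix; we just need det(A).

det(A) = (2)(-3) - (2)(1) = -6 - 2 = -8

Therefore det(B) = 1 * (-8) = -8.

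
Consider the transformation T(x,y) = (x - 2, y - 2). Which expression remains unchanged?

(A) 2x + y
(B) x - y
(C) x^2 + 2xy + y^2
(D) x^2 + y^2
B

An expression E(x,y) is invariant under T if E(T(x,y)) = E(x,y). Here T(x,y) = (x - 2, y - 2).
Substitute the transformed coordinates into each option and compare with the original:
(A) 2x + y  ->  2(x - 2) + (y - 2) = 2x + y - 6   [differs from 2x + y: not invariant]
(B) x - y  ->  (x - 2) - (y - 2) = x - y   [equals x - y: invariant]
(C) x^2 + 2xy + y^2  ->  (x - 2)^2 + 2(x - 2)(y - 2) + (y - 2)^2 = x^2 + 2xy - 8x + y^2 - 8y + 16   [differs from x^2 + 2xy + y^2: not invariant]
(D) x^2 + y^2  ->  (x - 2)^2 + (y - 2)^2 = x^2 - 4x + y^2 - 4y + 8   [differs from x^2 + y^2: not invariant]

Only option (B), x - y, is unchanged by the transformation.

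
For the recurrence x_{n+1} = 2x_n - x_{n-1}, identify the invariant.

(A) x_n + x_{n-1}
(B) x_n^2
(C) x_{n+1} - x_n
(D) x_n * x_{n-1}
C

For the recurrence x_{n+1} = 2x_n - x_{n-1}:

If x_{n+1} = 2x_n - x_{n-1}, then:
x_{n+1} - x_n = x_n - x_{n-1}
The first difference is constant throughout the sequence.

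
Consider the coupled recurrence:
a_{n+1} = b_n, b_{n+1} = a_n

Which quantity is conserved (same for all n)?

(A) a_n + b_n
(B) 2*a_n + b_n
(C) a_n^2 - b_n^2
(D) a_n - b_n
A

Replace a_n by a_{n+1} = b_n and b_n by b_{n+1} = a_n in each option and simplify:
(A) a_n + b_n  ->  (b_n) + (a_n) = a_n + b_n   [conserved]
(B) 2*a_n + b_n  ->  2*(b_n) + (a_n) = a_n + 2*b_n   [not conserved]
(C) a_n^2 - b_n^2  ->  (b_n)^2 - (a_n)^2 = -a_n^2 + b_n^2   [not conserved]
(D) a_n - b_n  ->  (b_n) - (a_n) = -a_n + b_n   [not conserved]

Only (A) a_n + b_n returns to itself after one step, so it is the conserved quantity.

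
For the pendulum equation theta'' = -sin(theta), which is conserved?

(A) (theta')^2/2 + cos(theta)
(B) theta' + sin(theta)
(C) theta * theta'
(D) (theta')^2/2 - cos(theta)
D

A first integral I satisfies dI/dt = 0 along every solution. Differentiate each option and use the equation of motion:
(A) d/dt[(theta')^2/2 + cos(theta)] = theta' theta'' - sin(theta) theta' = -2 theta' sin(theta), not identically 0
(B) d/dt[theta' + sin(theta)] = theta'' + cos(theta) theta' = -sin(theta) + theta' cos(theta), not identically 0
(C) d/dt[theta * theta'] = (theta')^2 + theta theta'' = (theta')^2 - theta sin(theta), not identically 0
(D) d/dt[(theta')^2/2 - cos(theta)] = theta' theta'' + sin(theta) theta' = theta'(-sin(theta)) + theta' sin(theta) = 0

Only (D) has zero time-derivative. This is the total energy: kinetic (theta')^2/2 plus potential -cos(theta).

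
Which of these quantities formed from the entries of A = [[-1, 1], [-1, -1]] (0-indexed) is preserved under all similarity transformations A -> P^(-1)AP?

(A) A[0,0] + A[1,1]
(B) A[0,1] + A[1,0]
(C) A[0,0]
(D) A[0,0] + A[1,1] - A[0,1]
A

A[0,0] + A[1,1] is the trace of A. By the cyclic property of the trace, tr(P^(-1)AP) = tr(APP^(-1)) = tr(A), so it is the same for every matrix similar to A.

The other combinations are not similarity invariants. For example, take P = [[2, 1], [1, 1]] (det P = 1), so P^(-1) = [[1, -1], [-1, 2]] and
B = P^(-1)AP = [[2, 2], [-5, -4]].
Evaluating each option on A and on B:
(A) A[0,0] + A[1,1]: -2 for A, -2 for B -> unchanged
(B) A[0,1] + A[1,0]: 0 for A, -3 for B -> changes
(C) A[0,0]: -1 for A, 2 for B -> changes
(D) A[0,0] + A[1,1] - A[0,1]: -3 for A, -4 for B -> changes

Only (A) A[0,0] + A[1,1] = -2 survives (and it does so for every P, not just this one), so it is the invariant.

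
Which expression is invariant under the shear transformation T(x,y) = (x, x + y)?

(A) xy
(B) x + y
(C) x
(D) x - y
C

Under the shear T(x,y) = (x, x + y):
Substitute the transformed coordinates into each option and compare with the original:
(A) xy  ->  (x)(x + y) = x^2 + xy   [differs from xy: not invariant]
(B) x + y  ->  (x) + (x + y) = 2x + y   [differs from x + y: not invariant]
(C) x  ->  (x) = x   [equals x: invariant]
(D) x - y  ->  (x) - (x + y) = -y   [differs from x - y: not invariant]

Only option (C), x, is unchanged by the transformation.
A vertical shear moves points parallel to the y-axis, so the x-coordinate (and any function of x alone) is unchanged.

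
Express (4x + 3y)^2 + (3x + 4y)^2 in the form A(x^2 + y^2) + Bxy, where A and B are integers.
25(x^2 + y^2) + 48xy

Expanding: (4x + 3y)^2 = 16x^2 + 24xy + 9y^2
(3x + 4y)^2 = 9x^2 + 24xy + 16y^2
Sum = (16+9)(x^2+y^2) + 48xy = 25(x^2 + y^2) + 48xy
This is symmetric in x and y.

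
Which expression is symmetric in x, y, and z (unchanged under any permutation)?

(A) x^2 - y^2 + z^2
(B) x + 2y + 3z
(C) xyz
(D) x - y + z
C

A symmetric expression is unchanged when the variables are permuted; here the transformation to test is the swap (x, y) -> (y, x).
A symmetric expression must survive every permutation; the single swap x <-> y already eliminates the distractors, and the keyed expression is also unchanged by x <-> z and y <-> z (each variable enters it in exactly the same way).
Substitute the transformed coordinates into each option and compare with the original:
(A) x^2 - y^2 + z^2  ->  (y)^2 - (x)^2 + z^2 = -x^2 + y^2 + z^2   [differs from x^2 - y^2 + z^2: not invariant]
(B) x + 2y + 3z  ->  (y) + 2(x) + 3z = 2x + y + 3z   [differs from x + 2y + 3z: not invariant]
(C) xyz  ->  (y)(x)z = xyz   [equals xyz: invariant]
(D) x - y + z  ->  (y) - (x) + z = -x + y + z   [differs from x - y + z: not invariant]

Only option (C), xyz, is unchanged by the transformation.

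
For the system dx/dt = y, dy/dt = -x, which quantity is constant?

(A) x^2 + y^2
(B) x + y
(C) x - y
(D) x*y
A

A first integral I satisfies dI/dt = 0 along every solution. Differentiate each option and use the equation of motion:
(A) d/dt[x^2 + y^2] = 2x*dx/dt + 2y*dy/dt = 2x*y + 2y*(-x) = 0
(B) d/dt[x + y] = y + (-x) = y - x, not identically 0
(C) d/dt[x - y] = y - (-x) = x + y, not identically 0
(D) d/dt[x*y] = (dx/dt)y + x(dy/dt) = y^2 - x^2, not identically 0

Only (A) has zero time-derivative. So x^2 + y^2 (the squared radius; trajectories are circles) is the conserved quantity.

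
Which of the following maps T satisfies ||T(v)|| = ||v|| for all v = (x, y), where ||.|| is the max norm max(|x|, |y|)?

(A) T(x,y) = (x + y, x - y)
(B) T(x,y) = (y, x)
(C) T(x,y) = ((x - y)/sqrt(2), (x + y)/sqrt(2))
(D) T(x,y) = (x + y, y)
B

A transformation preserves a norm if ||T(v)|| = ||v|| for every v; a single vector where the norm changes rules an option out.

(A) T(x,y) = (x + y, x - y): v = (1, 1) has norm max(|1|, |1|) = 1, but T(v) = (2, 0) has norm 2 -- not preserved.
(B) T(x,y) = (y, x): preserves the norm -- it only permutes the coordinates and/or flips signs, which leaves max(|x|, |y|) unchanged.
(C) T(x,y) = ((x - y)/sqrt(2), (x + y)/sqrt(2)): v = (1, 0) has norm max(|1|, |0|) = 1, but T(v) = (sqrt(2)/2, sqrt(2)/2) has norm sqrt(2)/2 -- not preserved.
(D) T(x,y) = (x + y, y): v = (1, 1) has norm max(|1|, |1|) = 1, but T(v) = (2, 1) has norm 2 -- not preserved.

Therefore the answer is (B).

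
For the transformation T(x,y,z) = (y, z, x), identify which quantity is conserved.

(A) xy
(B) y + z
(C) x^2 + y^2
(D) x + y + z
D

Apply T(x,y,z) = (y, z, x) to each option, i.e. replace (x, y, z) by the transformed coordinates.
Substitute the transformed coordinates into each option and compare with the original:
(A) xy  ->  (y)(z) = yz   [differs from xy: not invariant]
(B) y + z  ->  (z) + (x) = x + z   [differs from y + z: not invariant]
(C) x^2 + y^2  ->  (y)^2 + (z)^2 = y^2 + z^2   [differs from x^2 + y^2: not invariant]
(D) x + y + z  ->  (y) + (z) + (x) = x + y + z   [equals x + y + z: invariant]

Only option (D), x + y + z, is unchanged by the transformation.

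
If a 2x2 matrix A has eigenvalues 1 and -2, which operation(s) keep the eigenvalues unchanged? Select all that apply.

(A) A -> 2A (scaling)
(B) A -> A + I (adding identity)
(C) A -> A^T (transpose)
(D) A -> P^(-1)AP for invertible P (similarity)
C and D

Eigenvalues are preserved by:
1. Similarity transformations: A -> P^(-1)AP (same characteristic polynomial)
2. Transpose: A^T has the same eigenvalues as A

Eigenvalues are NOT preserved by:
- Adding identity: eigenvalues become 1+1, -2+1
- Scaling: eigenvalues become 2, -4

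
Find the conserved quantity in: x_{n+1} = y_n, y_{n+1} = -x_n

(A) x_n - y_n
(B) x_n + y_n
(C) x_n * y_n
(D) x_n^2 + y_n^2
D

For the recurrence x_{n+1} = y_n, y_{n+1} = -x_n:

x_{n+1}^2 + y_{n+1}^2 = y_n^2 + (-x_n)^2 = x_n^2 + y_n^2
The sum of squares is conserved (like energy in a harmonic oscillator).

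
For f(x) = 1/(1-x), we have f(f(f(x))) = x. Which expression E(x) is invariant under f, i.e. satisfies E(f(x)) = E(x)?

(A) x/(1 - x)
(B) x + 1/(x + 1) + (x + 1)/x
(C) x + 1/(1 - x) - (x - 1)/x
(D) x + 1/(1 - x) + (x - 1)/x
D

Replace x by f(x) = 1/(1 - x) in each option and simplify. As a quick numerical cross-check, also compare E(3) with E(f(3)) = E(-1/2).

(A) x/(1 - x)  ->  (1/(1 - x))/(1 - (1/(1 - x))) = -1/x; check: E(3) = -3/2 but E(-1/2) = -1/3.   [not invariant]
(B) x + 1/(x + 1) + (x + 1)/x  ->  (1/(1 - x)) + 1/((1/(1 - x)) + 1) + ((1/(1 - x)) + 1)/(1/(1 - x)) = (-x^3 + 6x^2 - 11x + 7)/(x^2 - 3x + 2); check: E(3) = 55/12 but E(-1/2) = 1/2.   [not invariant]
(C) x + 1/(1 - x) - (x - 1)/x  ->  (1/(1 - x)) + 1/(1 - (1/(1 - x))) - ((1/(1 - x)) - 1)/(1/(1 - x)) = (x^2(1 - x) - x + (x - 1)^2)/(x(x - 1)); check: E(3) = 11/6 but E(-1/2) = -17/6.   [not invariant]
(D) x + 1/(1 - x) + (x - 1)/x  ->  (1/(1 - x)) + 1/(1 - (1/(1 - x))) + ((1/(1 - x)) - 1)/(1/(1 - x)), which simplifies back to x + 1/(1 - x) + (x - 1)/x; check: E(3) = 19/6, E(-1/2) = 19/6.   [invariant]

Only (D) is unchanged. Indeed f(f(x)) = 1/(1 - 1/(1-x)) = (1-x)/(-x) = (x-1)/x, so E(x) = x + f(x) + f(f(x)) is the sum over the whole 3-cycle; applying f just permutes the three terms cyclically (x -> f(x) -> f(f(x)) -> x), leaving the sum unchanged.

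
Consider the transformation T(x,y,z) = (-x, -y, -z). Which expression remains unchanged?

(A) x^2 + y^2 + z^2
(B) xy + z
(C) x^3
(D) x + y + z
A

Apply T(x,y,z) = (-x, -y, -z) to each option, i.e. replace (x, y, z) by the transformed coordinates.
Substitute the transformed coordinates into each option and compare with the original:
(A) x^2 + y^2 + z^2  ->  (-x)^2 + (-y)^2 + (-z)^2 = x^2 + y^2 + z^2   [equals x^2 + y^2 + z^2: invariant]
(B) xy + z  ->  (-x)(-y) + (-z) = xy - z   [differs from xy + z: not invariant]
(C) x^3  ->  (-x)^3 = -x^3   [differs from x^3: not invariant]
(D) x + y + z  ->  (-x) + (-y) + (-z) = -x - y - z   [differs from x + y + z: not invariant]

Only option (A), x^2 + y^2 + z^2, is unchanged by the transformation.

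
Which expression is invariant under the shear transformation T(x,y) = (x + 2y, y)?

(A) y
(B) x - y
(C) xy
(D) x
A

Under the shear T(x,y) = (x + 2y, y):
Substitute the transformed coordinates into each option and compare with the original:
(A) y  ->  (y) = y   [equals y: invariant]
(B) x - y  ->  (x + 2y) - (y) = x + y   [differs from x - y: not invariant]
(C) xy  ->  (x + 2y)(y) = xy + 2y^2   [differs from xy: not invariant]
(D) x  ->  (x + 2y) = x + 2y   [differs from x: not invariant]

Only option (A), y, is unchanged by the transformation.
A horizontal shear moves points parallel to the x-axis, so the y-coordinate (and any function of y alone) is unchanged.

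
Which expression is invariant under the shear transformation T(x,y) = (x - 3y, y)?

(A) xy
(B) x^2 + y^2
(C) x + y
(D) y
D

Under the shear T(x,y) = (x - 3y, y):
Substitute the transformed coordinates into each option and compare with the original:
(A) xy  ->  (x - 3y)(y) = xy - 3y^2   [differs from xy: not invariant]
(B) x^2 + y^2  ->  (x - 3y)^2 + (y)^2 = x^2 - 6xy + 10y^2   [differs from x^2 + y^2: not invariant]
(C) x + y  ->  (x - 3y) + (y) = x - 2y   [differs from x + y: not invariant]
(D) y  ->  (y) = y   [equals y: invariant]

Only option (D), y, is unchanged by the transformation.
A horizontal shear moves points parallel to the x-axis, so the y-coordinate (and any function of y alone) is unchanged.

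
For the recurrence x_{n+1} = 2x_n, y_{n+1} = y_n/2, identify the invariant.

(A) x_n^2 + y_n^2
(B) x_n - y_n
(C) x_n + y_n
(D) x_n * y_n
D

For the recurrence x_{n+1} = 2x_n, y_{n+1} = y_n/2:

x_{n+1} * y_{n+1} = (2x_n) * (y_n/2) = x_n * y_n
The product is conserved.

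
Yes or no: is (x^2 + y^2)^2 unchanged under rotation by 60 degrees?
Yes

Applying rotation by 60 degrees: x' = x*cos(60 degrees) - y*sin(60 degrees) = x/2 - sqrt(3)y/2, y' = x*sin(60 degrees) + y*cos(60 degrees) = sqrt(3)x/2 + y/2

Substituting into (x^2 + y^2)^2:
((x/2 - sqrt(3)y/2)^2 + (sqrt(3)x/2 + y/2)^2)^2
= x^4 + 2x^2y^2 + y^4 = (x^2 + y^2)^2

This equals the original expression (x^2 + y^2)^2, so it IS invariant.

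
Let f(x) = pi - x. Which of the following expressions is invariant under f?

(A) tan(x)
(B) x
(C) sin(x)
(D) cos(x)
C

For f(x) = pi - x:
sin(pi - x) = sin(x), so sine is invariant under this transformation.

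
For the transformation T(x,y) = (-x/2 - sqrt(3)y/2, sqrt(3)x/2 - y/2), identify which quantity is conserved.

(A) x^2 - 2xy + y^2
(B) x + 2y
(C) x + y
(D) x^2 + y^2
D

An expression E(x,y) is invariant under T if E(T(x,y)) = E(x,y). Here T(x,y) = (-x/2 - sqrt(3)y/2, sqrt(3)x/2 - y/2).
Substitute the transformed coordinates into each option and compare with the original:
(A) x^2 - 2xy + y^2  ->  (-x/2 - sqrt(3)y/2)^2 - 2(-x/2 - sqrt(3)y/2)(sqrt(3)x/2 - y/2) + (sqrt(3)x/2 - y/2)^2 = sqrt(3)x^2/2 + x^2 + xy - sqrt(3)y^2/2 + y^2   [differs from x^2 - 2xy + y^2: not invariant]
(B) x + 2y  ->  (-x/2 - sqrt(3)y/2) + 2(sqrt(3)x/2 - y/2) = -x/2 + sqrt(3)x - y - sqrt(3)y/2   [differs from x + 2y: not invariant]
(C) x + y  ->  (-x/2 - sqrt(3)y/2) + (sqrt(3)x/2 - y/2) = -x/2 + sqrt(3)x/2 - sqrt(3)y/2 - y/2   [differs from x + y: not invariant]
(D) x^2 + y^2  ->  (-x/2 - sqrt(3)y/2)^2 + (sqrt(3)x/2 - y/2)^2 = x^2 + y^2   [equals x^2 + y^2: invariant]

Only option (D), x^2 + y^2, is unchanged by the transformation.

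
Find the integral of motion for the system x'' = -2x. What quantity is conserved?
E = (x')^2 + 2x^2

Multiply the equation by x':
x' * x'' = -2x * x'
The left side is d/dt[(x')^2/2] and the right side is d/dt[-2x^2/2], so
d/dt[(x')^2/2 + 2x^2/2] = 0, i.e. (x')^2/2 + 2x^2/2 = constant.
Multiplying by 2, the integral of motion is E = (x')^2 + 2x^2.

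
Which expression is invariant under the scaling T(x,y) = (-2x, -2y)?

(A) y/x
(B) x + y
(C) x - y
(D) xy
A

Under the uniform scaling T(x,y) = (-2x, -2y):
Substitute the transformed coordinates into each option and compare with the original:
(A) y/x  ->  (-2y)/(-2x) = y/x   [equals y/x: invariant]
(B) x + y  ->  (-2x) + (-2y) = -2x - 2y   [differs from x + y: not invariant]
(C) x - y  ->  (-2x) - (-2y) = -2x + 2y   [differs from x - y: not invariant]
(D) xy  ->  (-2x)(-2y) = 4xy   [differs from xy: not invariant]

Only option (A), y/x, is unchanged by the transformation.
The common factor -2 cancels in a ratio of coordinates, while sums, products and sums of squares pick up factors of -2 or 4.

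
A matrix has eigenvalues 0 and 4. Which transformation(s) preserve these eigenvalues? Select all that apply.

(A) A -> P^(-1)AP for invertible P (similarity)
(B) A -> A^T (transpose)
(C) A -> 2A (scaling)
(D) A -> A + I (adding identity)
A and B

Eigenvalues are preserved by:
1. Similarity transformations: A -> P^(-1)AP (same characteristic polynomial)
2. Transpose: A^T has the same eigenvalues as A

Eigenvalues are NOT preserved by:
- Adding identity: eigenvalues become 0+1, 4+1
- Scaling: eigenvalues become 0, 8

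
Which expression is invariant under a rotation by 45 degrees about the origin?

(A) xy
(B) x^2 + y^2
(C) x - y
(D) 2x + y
B

A rotation by 45 degrees sends (x, y) to (sqrt(2)x/2 - sqrt(2)y/2, sqrt(2)x/2 + sqrt(2)y/2).
Substitute the transformed coordinates into each option and compare with the original:
(A) xy  ->  (sqrt(2)x/2 - sqrt(2)y/2)(sqrt(2)x/2 + sqrt(2)y/2) = x^2/2 - y^2/2   [differs from xy: not invariant]
(B) x^2 + y^2  ->  (sqrt(2)x/2 - sqrt(2)y/2)^2 + (sqrt(2)x/2 + sqrt(2)y/2)^2 = x^2 + y^2   [equals x^2 + y^2: invariant]
(C) x - y  ->  (sqrt(2)x/2 - sqrt(2)y/2) - (sqrt(2)x/2 + sqrt(2)y/2) = -sqrt(2)y   [differs from x - y: not invariant]
(D) 2x + y  ->  2(sqrt(2)x/2 - sqrt(2)y/2) + (sqrt(2)x/2 + sqrt(2)y/2) = 3sqrt(2)x/2 - sqrt(2)y/2   [differs from 2x + y: not invariant]

Only option (B), x^2 + y^2, is unchanged by the transformation.
Geometrically, x^2 + y^2 is the squared distance from the origin, which every rotation about the origin preserves.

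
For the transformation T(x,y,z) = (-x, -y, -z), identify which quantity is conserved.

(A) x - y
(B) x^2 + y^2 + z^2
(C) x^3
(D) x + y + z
B

Apply T(x,y,z) = (-x, -y, -z) to each option, i.e. replace (x, y, z) by the transformed coordinates.
Substitute the transformed coordinates into each option and compare with the original:
(A) x - y  ->  (-x) - (-y) = -x + y   [differs from x - y: not invariant]
(B) x^2 + y^2 + z^2  ->  (-x)^2 + (-y)^2 + (-z)^2 = x^2 + y^2 + z^2   [equals x^2 + y^2 + z^2: invariant]
(C) x^3  ->  (-x)^3 = -x^3   [differs from x^3: not invariant]
(D) x + y + z  ->  (-x) + (-y) + (-z) = -x - y - z   [differs from x + y + z: not invariant]

Only option (B), x^2 + y^2 + z^2, is unchanged by the transformation.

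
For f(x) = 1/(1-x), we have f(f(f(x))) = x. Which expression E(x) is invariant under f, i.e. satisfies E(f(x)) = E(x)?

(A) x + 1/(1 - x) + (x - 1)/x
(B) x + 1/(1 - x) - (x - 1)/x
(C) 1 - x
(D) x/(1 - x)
A

Replace x by f(x) = 1/(1 - x) in each option and simplify. As a quick numerical cross-check, also compare E(5) with E(f(5)) = E(-1/4).

(A) x + 1/(1 - x) + (x - 1)/x  ->  (1/(1 - x)) + 1/(1 - (1/(1 - x))) + ((1/(1 - x)) - 1)/(1/(1 - x)), which simplifies back to x + 1/(1 - x) + (x - 1)/x; check: E(5) = 111/20, E(-1/4) = 111/20.   [invariant]
(B) x + 1/(1 - x) - (x - 1)/x  ->  (1/(1 - x)) + 1/(1 - (1/(1 - x))) - ((1/(1 - x)) - 1)/(1/(1 - x)) = (x^2(1 - x) - x + (x - 1)^2)/(x(x - 1)); check: E(5) = 79/20 but E(-1/4) = -89/20.   [not invariant]
(C) 1 - x  ->  1 - (1/(1 - x)) = x/(x - 1); check: E(5) = -4 but E(-1/4) = 5/4.   [not invariant]
(D) x/(1 - x)  ->  (1/(1 - x))/(1 - (1/(1 - x))) = -1/x; check: E(5) = -5/4 but E(-1/4) = -1/5.   [not invariant]

Only (A) is unchanged. Indeed f(f(x)) = 1/(1 - 1/(1-x)) = (1-x)/(-x) = (x-1)/x, so E(x) = x + f(x) + f(f(x)) is the sum over the whole 3-cycle; applying f just permutes the three terms cyclically (x -> f(x) -> f(f(x)) -> x), leaving the sum unchanged.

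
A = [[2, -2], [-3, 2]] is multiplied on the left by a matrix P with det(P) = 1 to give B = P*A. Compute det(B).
-2

By the multiplicative property of determinants, det(B) = det(P*A) = det(P) * det(A) = det(A),
so the determinant is invariant under multiplication by any determinant-1 matrix; we just need det(A).

det(A) = (2)(2) - (-2)(-3) = 4 - 6 = -2

Therefore det(B) = 1 * (-2) = -2.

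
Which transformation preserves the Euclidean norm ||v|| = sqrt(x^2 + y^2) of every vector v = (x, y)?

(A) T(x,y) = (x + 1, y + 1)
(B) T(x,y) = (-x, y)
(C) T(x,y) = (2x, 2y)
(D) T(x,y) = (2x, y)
B

A transformation preserves a norm if ||T(v)|| = ||v|| for every v; a single vector where the norm changes rules an option out.

(A) T(x,y) = (x + 1, y + 1): v = (1, 0) has norm sqrt((1)^2 + (0)^2) = 1, but T(v) = (2, 1) has norm sqrt(5) -- not preserved.
(B) T(x,y) = (-x, y): preserves the norm -- it is an orthogonal map (a rotation/reflection), and (-x)^2 + (y)^2 simplifies to x^2 + y^2.
(C) T(x,y) = (2x, 2y): v = (1, 0) has norm sqrt((1)^2 + (0)^2) = 1, but T(v) = (2, 0) has norm 2 -- not preserved.
(D) T(x,y) = (2x, y): v = (1, 0) has norm sqrt((1)^2 + (0)^2) = 1, but T(v) = (2, 0) has norm 2 -- not preserved.

Therefore the answer is (B).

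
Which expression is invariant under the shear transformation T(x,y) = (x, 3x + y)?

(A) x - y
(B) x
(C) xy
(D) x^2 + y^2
B

Under the shear T(x,y) = (x, 3x + y):
Substitute the transformed coordinates into each option and compare with the original:
(A) x - y  ->  (x) - (3x + y) = -2x - y   [differs from x - y: not invariant]
(B) x  ->  (x) = x   [equals x: invariant]
(C) xy  ->  (x)(3x + y) = 3x^2 + xy   [differs from xy: not invariant]
(D) x^2 + y^2  ->  (x)^2 + (3x + y)^2 = 10x^2 + 6xy + y^2   [differs from x^2 + y^2: not invariant]

Only option (B), x, is unchanged by the transformation.
A vertical shear moves points parallel to the y-axis, so the x-coordinate (and any function of x alone) is unchanged.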